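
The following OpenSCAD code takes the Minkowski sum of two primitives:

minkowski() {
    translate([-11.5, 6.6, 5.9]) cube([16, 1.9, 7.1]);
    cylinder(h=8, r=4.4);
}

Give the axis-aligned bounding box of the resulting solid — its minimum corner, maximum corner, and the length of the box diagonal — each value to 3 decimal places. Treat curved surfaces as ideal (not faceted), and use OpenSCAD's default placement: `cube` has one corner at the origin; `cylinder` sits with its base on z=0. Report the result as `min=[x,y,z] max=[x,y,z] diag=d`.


A = translate([-11.5, 6.6, 5.9]) cube([16, 1.9, 7.1]) → bbox [-11.5,6.6,5.9] .. [4.5,8.5,13]
B = cylinder(h=8, r=4.4) → bbox [-4.4,-4.4,0] .. [4.4,4.4,8]
lo = A.lo+B.lo = [-11.5-4.4, 6.6-4.4, 5.9+0] = [-15.900,2.200,5.900]
hi = A.hi+B.hi = [4.5+4.4, 8.5+4.4, 13+8] = [8.900,12.900,21.000]
diag = √(24.8²+10.7²+15.1²) = √957.54 = 30.944

min=[-15.900,2.200,5.900] max=[8.900,12.900,21.000] diag=30.944


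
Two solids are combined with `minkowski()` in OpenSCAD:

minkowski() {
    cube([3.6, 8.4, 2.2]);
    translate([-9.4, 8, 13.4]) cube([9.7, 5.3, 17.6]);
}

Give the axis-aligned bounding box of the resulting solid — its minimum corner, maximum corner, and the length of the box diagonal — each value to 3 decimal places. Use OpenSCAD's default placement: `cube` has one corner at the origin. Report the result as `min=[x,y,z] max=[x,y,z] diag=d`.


min=[-9.400,8.000,13.400] max=[3.900,21.700,33.200] diag=27.507

A = translate([-9.4, 8, 13.4]) cube([9.7, 5.3, 17.6]) → bbox [-9.4,8,13.4] .. [0.3,13.3,31]
B = cube([3.6, 8.4, 2.2]) → bbox [0,0,0] .. [3.6,8.4,2.2]
lo = A.lo+B.lo = [-9.4+0, 8+0, 13.4+0] = [-9.400,8.000,13.400]
hi = A.hi+B.hi = [0.3+3.6, 13.3+8.4, 31+2.2] = [3.900,21.700,33.200]
diag = √(13.3²+13.7²+19.8²) = √756.62 = 27.507


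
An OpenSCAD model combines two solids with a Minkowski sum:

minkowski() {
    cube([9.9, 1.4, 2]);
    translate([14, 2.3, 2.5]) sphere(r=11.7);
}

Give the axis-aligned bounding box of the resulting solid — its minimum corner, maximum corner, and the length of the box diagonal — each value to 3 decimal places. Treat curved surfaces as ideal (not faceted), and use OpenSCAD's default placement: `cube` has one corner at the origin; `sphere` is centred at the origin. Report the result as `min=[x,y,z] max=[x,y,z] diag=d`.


min=[2.300,-9.400,-9.200] max=[35.600,15.400,16.200] diag=48.673

A = translate([14, 2.3, 2.5]) sphere(r=11.7) → bbox [2.3,-9.4,-9.2] .. [25.7,14,14.2]
B = cube([9.9, 1.4, 2]) → bbox [0,0,0] .. [9.9,1.4,2]
lo = A.lo+B.lo = [2.3+0, -9.4+0, -9.2+0] = [2.300,-9.400,-9.200]
hi = A.hi+B.hi = [25.7+9.9, 14+1.4, 14.2+2] = [35.600,15.400,16.200]
diag = √(33.3²+24.8²+25.4²) = √2369.09 = 48.673


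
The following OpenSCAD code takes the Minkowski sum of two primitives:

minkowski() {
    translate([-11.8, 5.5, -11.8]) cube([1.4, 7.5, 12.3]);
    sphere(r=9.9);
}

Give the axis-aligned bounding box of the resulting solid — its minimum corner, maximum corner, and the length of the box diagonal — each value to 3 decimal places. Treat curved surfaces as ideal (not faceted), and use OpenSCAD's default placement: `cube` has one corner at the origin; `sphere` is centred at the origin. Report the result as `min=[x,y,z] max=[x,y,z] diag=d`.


min=[-21.700,-4.400,-21.700] max=[-0.500,22.900,10.400] diag=47.171

A = translate([-11.8, 5.5, -11.8]) cube([1.4, 7.5, 12.3]) → bbox [-11.8,5.5,-11.8] .. [-10.4,13,0.5]
B = sphere(r=9.9) → bbox [-9.9,-9.9,-9.9] .. [9.9,9.9,9.9]
lo = A.lo+B.lo = [-11.8-9.9, 5.5-9.9, -11.8-9.9] = [-21.700,-4.400,-21.700]
hi = A.hi+B.hi = [-10.4+9.9, 13+9.9, 0.5+9.9] = [-0.500,22.900,10.400]
diag = √(21.2²+27.3²+32.1²) = √2225.14 = 47.171


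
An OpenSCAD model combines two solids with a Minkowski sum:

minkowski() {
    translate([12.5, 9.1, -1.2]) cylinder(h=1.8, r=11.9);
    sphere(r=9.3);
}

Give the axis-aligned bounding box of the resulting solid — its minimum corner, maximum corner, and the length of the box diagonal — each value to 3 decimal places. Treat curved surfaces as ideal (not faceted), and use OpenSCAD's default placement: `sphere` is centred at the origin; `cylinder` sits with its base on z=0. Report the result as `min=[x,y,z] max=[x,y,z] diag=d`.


A = translate([12.5, 9.1, -1.2]) cylinder(h=1.8, r=11.9) → bbox [0.6,-2.8,-1.2] .. [24.4,21,0.6]
B = sphere(r=9.3) → bbox [-9.3,-9.3,-9.3] .. [9.3,9.3,9.3]
lo = A.lo+B.lo = [0.6-9.3, -2.8-9.3, -1.2-9.3] = [-8.700,-12.100,-10.500]
hi = A.hi+B.hi = [24.4+9.3, 21+9.3, 0.6+9.3] = [33.700,30.300,9.900]
diag = √(42.4²+42.4²+20.4²) = √4011.68 = 63.338

min=[-8.700,-12.100,-10.500] max=[33.700,30.300,9.900] diag=63.338


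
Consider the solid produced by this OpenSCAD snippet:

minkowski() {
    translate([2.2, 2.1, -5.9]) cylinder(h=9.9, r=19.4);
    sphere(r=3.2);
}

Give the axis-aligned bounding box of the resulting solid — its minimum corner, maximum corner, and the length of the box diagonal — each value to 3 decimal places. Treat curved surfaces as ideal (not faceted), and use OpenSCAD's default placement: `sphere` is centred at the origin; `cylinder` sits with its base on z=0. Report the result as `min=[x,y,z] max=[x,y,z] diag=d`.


A = translate([2.2, 2.1, -5.9]) cylinder(h=9.9, r=19.4) → bbox [-17.2,-17.3,-5.9] .. [21.6,21.5,4]
B = sphere(r=3.2) → bbox [-3.2,-3.2,-3.2] .. [3.2,3.2,3.2]
lo = A.lo+B.lo = [-17.2-3.2, -17.3-3.2, -5.9-3.2] = [-20.400,-20.500,-9.100]
hi = A.hi+B.hi = [21.6+3.2, 21.5+3.2, 4+3.2] = [24.800,24.700,7.200]
diag = √(45.2²+45.2²+16.3²) = √4351.77 = 65.968

min=[-20.400,-20.500,-9.100] max=[24.800,24.700,7.200] diag=65.968


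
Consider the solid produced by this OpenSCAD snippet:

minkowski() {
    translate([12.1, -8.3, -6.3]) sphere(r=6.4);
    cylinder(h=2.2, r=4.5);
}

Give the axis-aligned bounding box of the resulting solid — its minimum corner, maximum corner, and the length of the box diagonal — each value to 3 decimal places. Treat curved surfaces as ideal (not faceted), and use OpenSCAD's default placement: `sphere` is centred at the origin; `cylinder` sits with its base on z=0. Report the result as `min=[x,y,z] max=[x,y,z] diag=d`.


A = translate([12.1, -8.3, -6.3]) sphere(r=6.4) → bbox [5.7,-14.7,-12.7] .. [18.5,-1.9,0.1]
B = cylinder(h=2.2, r=4.5) → bbox [-4.5,-4.5,0] .. [4.5,4.5,2.2]
lo = A.lo+B.lo = [5.7-4.5, -14.7-4.5, -12.7+0] = [1.200,-19.200,-12.700]
hi = A.hi+B.hi = [18.5+4.5, -1.9+4.5, 0.1+2.2] = [23.000,2.600,2.300]
diag = √(21.8²+21.8²+15²) = √1175.48 = 34.285

min=[1.200,-19.200,-12.700] max=[23.000,2.600,2.300] diag=34.285


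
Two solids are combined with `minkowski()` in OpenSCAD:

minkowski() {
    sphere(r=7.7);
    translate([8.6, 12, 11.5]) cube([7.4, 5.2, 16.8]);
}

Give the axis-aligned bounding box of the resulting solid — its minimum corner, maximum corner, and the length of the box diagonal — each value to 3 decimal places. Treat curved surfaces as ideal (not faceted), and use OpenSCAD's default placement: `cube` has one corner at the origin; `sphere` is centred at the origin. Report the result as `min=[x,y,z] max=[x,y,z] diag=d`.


A = translate([8.6, 12, 11.5]) cube([7.4, 5.2, 16.8]) → bbox [8.6,12,11.5] .. [16,17.2,28.3]
B = sphere(r=7.7) → bbox [-7.7,-7.7,-7.7] .. [7.7,7.7,7.7]
lo = A.lo+B.lo = [8.6-7.7, 12-7.7, 11.5-7.7] = [0.900,4.300,3.800]
hi = A.hi+B.hi = [16+7.7, 17.2+7.7, 28.3+7.7] = [23.700,24.900,36.000]
diag = √(22.8²+20.6²+32.2²) = √1981.04 = 44.509

min=[0.900,4.300,3.800] max=[23.700,24.900,36.000] diag=44.509


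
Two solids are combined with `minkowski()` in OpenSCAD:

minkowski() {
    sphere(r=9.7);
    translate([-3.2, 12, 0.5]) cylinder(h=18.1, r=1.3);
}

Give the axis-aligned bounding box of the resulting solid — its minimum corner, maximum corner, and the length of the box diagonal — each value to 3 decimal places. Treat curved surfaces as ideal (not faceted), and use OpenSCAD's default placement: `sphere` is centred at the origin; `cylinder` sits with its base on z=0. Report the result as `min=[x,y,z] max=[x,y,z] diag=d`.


min=[-14.200,1.000,-9.200] max=[7.800,23.000,28.300] diag=48.726

A = translate([-3.2, 12, 0.5]) cylinder(h=18.1, r=1.3) → bbox [-4.5,10.7,0.5] .. [-1.9,13.3,18.6]
B = sphere(r=9.7) → bbox [-9.7,-9.7,-9.7] .. [9.7,9.7,9.7]
lo = A.lo+B.lo = [-4.5-9.7, 10.7-9.7, 0.5-9.7] = [-14.200,1.000,-9.200]
hi = A.hi+B.hi = [-1.9+9.7, 13.3+9.7, 18.6+9.7] = [7.800,23.000,28.300]
diag = √(22²+22²+37.5²) = √2374.25 = 48.726


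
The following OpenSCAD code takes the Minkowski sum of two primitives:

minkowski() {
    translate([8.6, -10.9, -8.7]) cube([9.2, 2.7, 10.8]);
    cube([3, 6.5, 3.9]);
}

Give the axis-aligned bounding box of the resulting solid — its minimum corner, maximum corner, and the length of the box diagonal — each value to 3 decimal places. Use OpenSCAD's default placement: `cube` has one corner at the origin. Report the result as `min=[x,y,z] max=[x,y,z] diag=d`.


A = translate([8.6, -10.9, -8.7]) cube([9.2, 2.7, 10.8]) → bbox [8.6,-10.9,-8.7] .. [17.8,-8.2,2.1]
B = cube([3, 6.5, 3.9]) → bbox [0,0,0] .. [3,6.5,3.9]
lo = A.lo+B.lo = [8.6+0, -10.9+0, -8.7+0] = [8.600,-10.900,-8.700]
hi = A.hi+B.hi = [17.8+3, -8.2+6.5, 2.1+3.9] = [20.800,-1.700,6.000]
diag = √(12.2²+9.2²+14.7²) = √449.57 = 21.203

min=[8.600,-10.900,-8.700] max=[20.800,-1.700,6.000] diag=21.203


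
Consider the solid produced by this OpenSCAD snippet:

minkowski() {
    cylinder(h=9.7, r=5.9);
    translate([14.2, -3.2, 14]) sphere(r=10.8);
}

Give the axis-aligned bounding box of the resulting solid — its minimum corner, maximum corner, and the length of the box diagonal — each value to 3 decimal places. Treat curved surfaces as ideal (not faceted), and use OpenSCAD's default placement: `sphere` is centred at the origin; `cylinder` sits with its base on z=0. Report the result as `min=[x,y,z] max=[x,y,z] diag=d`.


A = translate([14.2, -3.2, 14]) sphere(r=10.8) → bbox [3.4,-14,3.2] .. [25,7.6,24.8]
B = cylinder(h=9.7, r=5.9) → bbox [-5.9,-5.9,0] .. [5.9,5.9,9.7]
lo = A.lo+B.lo = [3.4-5.9, -14-5.9, 3.2+0] = [-2.500,-19.900,3.200]
hi = A.hi+B.hi = [25+5.9, 7.6+5.9, 24.8+9.7] = [30.900,13.500,34.500]
diag = √(33.4²+33.4²+31.3²) = √3210.81 = 56.664

min=[-2.500,-19.900,3.200] max=[30.900,13.500,34.500] diag=56.664


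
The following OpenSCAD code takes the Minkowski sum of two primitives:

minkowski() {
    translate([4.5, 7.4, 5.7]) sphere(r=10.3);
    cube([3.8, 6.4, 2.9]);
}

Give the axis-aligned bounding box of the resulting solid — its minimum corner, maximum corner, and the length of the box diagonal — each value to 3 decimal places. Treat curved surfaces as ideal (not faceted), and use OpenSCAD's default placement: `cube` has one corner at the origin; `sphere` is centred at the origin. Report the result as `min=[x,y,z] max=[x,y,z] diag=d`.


A = translate([4.5, 7.4, 5.7]) sphere(r=10.3) → bbox [-5.8,-2.9,-4.6] .. [14.8,17.7,16]
B = cube([3.8, 6.4, 2.9]) → bbox [0,0,0] .. [3.8,6.4,2.9]
lo = A.lo+B.lo = [-5.8+0, -2.9+0, -4.6+0] = [-5.800,-2.900,-4.600]
hi = A.hi+B.hi = [14.8+3.8, 17.7+6.4, 16+2.9] = [18.600,24.100,18.900]
diag = √(24.4²+27²+23.5²) = √1876.61 = 43.320

min=[-5.800,-2.900,-4.600] max=[18.600,24.100,18.900] diag=43.320


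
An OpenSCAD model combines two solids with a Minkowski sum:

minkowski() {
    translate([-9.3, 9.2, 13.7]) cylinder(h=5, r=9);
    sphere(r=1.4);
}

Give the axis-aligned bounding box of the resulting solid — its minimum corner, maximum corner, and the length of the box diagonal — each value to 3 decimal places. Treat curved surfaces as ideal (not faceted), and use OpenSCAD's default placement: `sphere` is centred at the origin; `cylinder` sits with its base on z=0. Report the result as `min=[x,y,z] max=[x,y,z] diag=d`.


min=[-19.700,-1.200,12.300] max=[1.100,19.600,20.100] diag=30.432

A = translate([-9.3, 9.2, 13.7]) cylinder(h=5, r=9) → bbox [-18.3,0.2,13.7] .. [-0.3,18.2,18.7]
B = sphere(r=1.4) → bbox [-1.4,-1.4,-1.4] .. [1.4,1.4,1.4]
lo = A.lo+B.lo = [-18.3-1.4, 0.2-1.4, 13.7-1.4] = [-19.700,-1.200,12.300]
hi = A.hi+B.hi = [-0.3+1.4, 18.2+1.4, 18.7+1.4] = [1.100,19.600,20.100]
diag = √(20.8²+20.8²+7.8²) = √926.12 = 30.432


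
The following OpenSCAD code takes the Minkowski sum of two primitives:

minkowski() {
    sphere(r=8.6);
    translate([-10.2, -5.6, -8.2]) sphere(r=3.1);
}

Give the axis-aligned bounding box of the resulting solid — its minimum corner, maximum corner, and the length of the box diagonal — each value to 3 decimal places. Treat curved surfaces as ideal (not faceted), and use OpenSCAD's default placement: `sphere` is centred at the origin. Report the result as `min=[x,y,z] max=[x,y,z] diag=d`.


A = translate([-10.2, -5.6, -8.2]) sphere(r=3.1) → bbox [-13.3,-8.7,-11.3] .. [-7.1,-2.5,-5.1]
B = sphere(r=8.6) → bbox [-8.6,-8.6,-8.6] .. [8.6,8.6,8.6]
lo = A.lo+B.lo = [-13.3-8.6, -8.7-8.6, -11.3-8.6] = [-21.900,-17.300,-19.900]
hi = A.hi+B.hi = [-7.1+8.6, -2.5+8.6, -5.1+8.6] = [1.500,6.100,3.500]
diag = √(23.4²+23.4²+23.4²) = √1642.68 = 40.530

min=[-21.900,-17.300,-19.900] max=[1.500,6.100,3.500] diag=40.530


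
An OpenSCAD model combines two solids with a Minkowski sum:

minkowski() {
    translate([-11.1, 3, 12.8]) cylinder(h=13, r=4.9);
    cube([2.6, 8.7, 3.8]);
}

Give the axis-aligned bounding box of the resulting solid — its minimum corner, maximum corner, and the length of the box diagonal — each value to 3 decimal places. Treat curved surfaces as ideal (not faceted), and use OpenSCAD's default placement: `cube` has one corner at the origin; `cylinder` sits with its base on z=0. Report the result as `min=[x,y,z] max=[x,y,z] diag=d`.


min=[-16.000,-1.900,12.800] max=[-3.600,16.600,29.600] diag=27.897

A = translate([-11.1, 3, 12.8]) cylinder(h=13, r=4.9) → bbox [-16,-1.9,12.8] .. [-6.2,7.9,25.8]
B = cube([2.6, 8.7, 3.8]) → bbox [0,0,0] .. [2.6,8.7,3.8]
lo = A.lo+B.lo = [-16+0, -1.9+0, 12.8+0] = [-16.000,-1.900,12.800]
hi = A.hi+B.hi = [-6.2+2.6, 7.9+8.7, 25.8+3.8] = [-3.600,16.600,29.600]
diag = √(12.4²+18.5²+16.8²) = √778.25 = 27.897


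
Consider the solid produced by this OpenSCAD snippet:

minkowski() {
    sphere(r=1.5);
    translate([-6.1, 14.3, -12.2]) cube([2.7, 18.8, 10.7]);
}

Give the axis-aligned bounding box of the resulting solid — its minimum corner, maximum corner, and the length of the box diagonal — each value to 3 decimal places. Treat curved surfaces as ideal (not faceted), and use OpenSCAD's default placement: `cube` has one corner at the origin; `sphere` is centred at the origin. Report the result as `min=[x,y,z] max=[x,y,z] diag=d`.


A = translate([-6.1, 14.3, -12.2]) cube([2.7, 18.8, 10.7]) → bbox [-6.1,14.3,-12.2] .. [-3.4,33.1,-1.5]
B = sphere(r=1.5) → bbox [-1.5,-1.5,-1.5] .. [1.5,1.5,1.5]
lo = A.lo+B.lo = [-6.1-1.5, 14.3-1.5, -12.2-1.5] = [-7.600,12.800,-13.700]
hi = A.hi+B.hi = [-3.4+1.5, 33.1+1.5, -1.5+1.5] = [-1.900,34.600,0.000]
diag = √(5.7²+21.8²+13.7²) = √695.42 = 26.371

min=[-7.600,12.800,-13.700] max=[-1.900,34.600,0.000] diag=26.371


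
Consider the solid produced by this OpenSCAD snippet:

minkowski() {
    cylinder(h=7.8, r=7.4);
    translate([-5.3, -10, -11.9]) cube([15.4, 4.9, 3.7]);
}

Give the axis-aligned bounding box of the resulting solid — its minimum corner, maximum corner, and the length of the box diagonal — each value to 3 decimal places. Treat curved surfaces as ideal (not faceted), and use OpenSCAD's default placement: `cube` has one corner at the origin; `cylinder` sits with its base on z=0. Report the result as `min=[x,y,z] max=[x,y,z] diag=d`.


min=[-12.700,-17.400,-11.900] max=[17.500,2.300,-0.400] diag=37.847

A = translate([-5.3, -10, -11.9]) cube([15.4, 4.9, 3.7]) → bbox [-5.3,-10,-11.9] .. [10.1,-5.1,-8.2]
B = cylinder(h=7.8, r=7.4) → bbox [-7.4,-7.4,0] .. [7.4,7.4,7.8]
lo = A.lo+B.lo = [-5.3-7.4, -10-7.4, -11.9+0] = [-12.700,-17.400,-11.900]
hi = A.hi+B.hi = [10.1+7.4, -5.1+7.4, -8.2+7.8] = [17.500,2.300,-0.400]
diag = √(30.2²+19.7²+11.5²) = √1432.38 = 37.847


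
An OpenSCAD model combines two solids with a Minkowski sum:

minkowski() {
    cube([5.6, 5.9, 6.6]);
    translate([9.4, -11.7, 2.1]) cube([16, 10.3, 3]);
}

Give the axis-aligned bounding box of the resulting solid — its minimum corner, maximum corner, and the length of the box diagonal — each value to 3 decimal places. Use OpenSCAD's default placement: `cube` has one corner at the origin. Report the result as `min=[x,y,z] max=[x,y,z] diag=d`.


min=[9.400,-11.700,2.100] max=[31.000,4.500,11.700] diag=28.656

A = translate([9.4, -11.7, 2.1]) cube([16, 10.3, 3]) → bbox [9.4,-11.7,2.1] .. [25.4,-1.4,5.1]
B = cube([5.6, 5.9, 6.6]) → bbox [0,0,0] .. [5.6,5.9,6.6]
lo = A.lo+B.lo = [9.4+0, -11.7+0, 2.1+0] = [9.400,-11.700,2.100]
hi = A.hi+B.hi = [25.4+5.6, -1.4+5.9, 5.1+6.6] = [31.000,4.500,11.700]
diag = √(21.6²+16.2²+9.6²) = √821.16 = 28.656


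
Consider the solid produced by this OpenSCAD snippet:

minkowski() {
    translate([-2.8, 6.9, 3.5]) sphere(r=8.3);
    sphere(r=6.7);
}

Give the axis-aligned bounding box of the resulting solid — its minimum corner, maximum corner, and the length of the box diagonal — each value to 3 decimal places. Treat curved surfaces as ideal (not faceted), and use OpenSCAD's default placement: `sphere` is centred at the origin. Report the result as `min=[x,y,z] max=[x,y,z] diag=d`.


A = translate([-2.8, 6.9, 3.5]) sphere(r=8.3) → bbox [-11.1,-1.4,-4.8] .. [5.5,15.2,11.8]
B = sphere(r=6.7) → bbox [-6.7,-6.7,-6.7] .. [6.7,6.7,6.7]
lo = A.lo+B.lo = [-11.1-6.7, -1.4-6.7, -4.8-6.7] = [-17.800,-8.100,-11.500]
hi = A.hi+B.hi = [5.5+6.7, 15.2+6.7, 11.8+6.7] = [12.200,21.900,18.500]
diag = √(30²+30²+30²) = √2700 = 51.962

min=[-17.800,-8.100,-11.500] max=[12.200,21.900,18.500] diag=51.962


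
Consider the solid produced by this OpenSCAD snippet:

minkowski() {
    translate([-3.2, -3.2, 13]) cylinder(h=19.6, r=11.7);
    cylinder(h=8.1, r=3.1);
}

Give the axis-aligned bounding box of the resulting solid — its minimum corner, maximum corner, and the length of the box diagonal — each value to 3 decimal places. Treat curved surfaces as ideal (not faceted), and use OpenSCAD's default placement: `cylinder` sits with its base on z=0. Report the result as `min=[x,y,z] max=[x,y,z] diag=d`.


A = translate([-3.2, -3.2, 13]) cylinder(h=19.6, r=11.7) → bbox [-14.9,-14.9,13] .. [8.5,8.5,32.6]
B = cylinder(h=8.1, r=3.1) → bbox [-3.1,-3.1,0] .. [3.1,3.1,8.1]
lo = A.lo+B.lo = [-14.9-3.1, -14.9-3.1, 13+0] = [-18.000,-18.000,13.000]
hi = A.hi+B.hi = [8.5+3.1, 8.5+3.1, 32.6+8.1] = [11.600,11.600,40.700]
diag = √(29.6²+29.6²+27.7²) = √2519.61 = 50.196

min=[-18.000,-18.000,13.000] max=[11.600,11.600,40.700] diag=50.196


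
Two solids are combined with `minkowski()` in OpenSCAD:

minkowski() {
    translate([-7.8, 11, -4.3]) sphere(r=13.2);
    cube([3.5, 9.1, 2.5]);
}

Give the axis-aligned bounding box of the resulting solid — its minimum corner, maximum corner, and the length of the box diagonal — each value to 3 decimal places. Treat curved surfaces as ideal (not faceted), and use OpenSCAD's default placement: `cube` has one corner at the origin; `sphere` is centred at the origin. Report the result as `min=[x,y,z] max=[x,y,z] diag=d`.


A = translate([-7.8, 11, -4.3]) sphere(r=13.2) → bbox [-21,-2.2,-17.5] .. [5.4,24.2,8.9]
B = cube([3.5, 9.1, 2.5]) → bbox [0,0,0] .. [3.5,9.1,2.5]
lo = A.lo+B.lo = [-21+0, -2.2+0, -17.5+0] = [-21.000,-2.200,-17.500]
hi = A.hi+B.hi = [5.4+3.5, 24.2+9.1, 8.9+2.5] = [8.900,33.300,11.400]
diag = √(29.9²+35.5²+28.9²) = √2989.47 = 54.676

min=[-21.000,-2.200,-17.500] max=[8.900,33.300,11.400] diag=54.676


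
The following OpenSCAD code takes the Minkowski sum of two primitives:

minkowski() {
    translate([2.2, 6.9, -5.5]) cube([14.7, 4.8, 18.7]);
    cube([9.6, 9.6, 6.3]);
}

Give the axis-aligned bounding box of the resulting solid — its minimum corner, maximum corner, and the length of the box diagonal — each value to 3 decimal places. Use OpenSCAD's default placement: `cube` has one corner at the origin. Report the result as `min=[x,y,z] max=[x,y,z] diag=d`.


min=[2.200,6.900,-5.500] max=[26.500,21.300,19.500] diag=37.721

A = translate([2.2, 6.9, -5.5]) cube([14.7, 4.8, 18.7]) → bbox [2.2,6.9,-5.5] .. [16.9,11.7,13.2]
B = cube([9.6, 9.6, 6.3]) → bbox [0,0,0] .. [9.6,9.6,6.3]
lo = A.lo+B.lo = [2.2+0, 6.9+0, -5.5+0] = [2.200,6.900,-5.500]
hi = A.hi+B.hi = [16.9+9.6, 11.7+9.6, 13.2+6.3] = [26.500,21.300,19.500]
diag = √(24.3²+14.4²+25²) = √1422.85 = 37.721


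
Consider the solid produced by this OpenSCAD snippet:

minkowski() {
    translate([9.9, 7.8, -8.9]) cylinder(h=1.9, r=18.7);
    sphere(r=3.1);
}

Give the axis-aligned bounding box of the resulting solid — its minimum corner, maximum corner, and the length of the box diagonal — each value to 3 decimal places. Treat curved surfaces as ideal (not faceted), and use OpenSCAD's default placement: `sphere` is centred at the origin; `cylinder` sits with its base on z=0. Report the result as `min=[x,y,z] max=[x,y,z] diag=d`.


A = translate([9.9, 7.8, -8.9]) cylinder(h=1.9, r=18.7) → bbox [-8.8,-10.9,-8.9] .. [28.6,26.5,-7]
B = sphere(r=3.1) → bbox [-3.1,-3.1,-3.1] .. [3.1,3.1,3.1]
lo = A.lo+B.lo = [-8.8-3.1, -10.9-3.1, -8.9-3.1] = [-11.900,-14.000,-12.000]
hi = A.hi+B.hi = [28.6+3.1, 26.5+3.1, -7+3.1] = [31.700,29.600,-3.900]
diag = √(43.6²+43.6²+8.1²) = √3867.53 = 62.189

min=[-11.900,-14.000,-12.000] max=[31.700,29.600,-3.900] diag=62.189


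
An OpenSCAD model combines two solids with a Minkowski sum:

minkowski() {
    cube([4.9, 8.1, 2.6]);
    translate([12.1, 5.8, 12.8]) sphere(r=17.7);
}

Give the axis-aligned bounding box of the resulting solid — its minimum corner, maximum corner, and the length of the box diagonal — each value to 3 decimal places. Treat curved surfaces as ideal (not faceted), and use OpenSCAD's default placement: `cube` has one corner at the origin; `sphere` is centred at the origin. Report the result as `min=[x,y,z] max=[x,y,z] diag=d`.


min=[-5.600,-11.900,-4.900] max=[34.700,31.600,33.100] diag=70.430

A = translate([12.1, 5.8, 12.8]) sphere(r=17.7) → bbox [-5.6,-11.9,-4.9] .. [29.8,23.5,30.5]
B = cube([4.9, 8.1, 2.6]) → bbox [0,0,0] .. [4.9,8.1,2.6]
lo = A.lo+B.lo = [-5.6+0, -11.9+0, -4.9+0] = [-5.600,-11.900,-4.900]
hi = A.hi+B.hi = [29.8+4.9, 23.5+8.1, 30.5+2.6] = [34.700,31.600,33.100]
diag = √(40.3²+43.5²+38²) = √4960.34 = 70.430


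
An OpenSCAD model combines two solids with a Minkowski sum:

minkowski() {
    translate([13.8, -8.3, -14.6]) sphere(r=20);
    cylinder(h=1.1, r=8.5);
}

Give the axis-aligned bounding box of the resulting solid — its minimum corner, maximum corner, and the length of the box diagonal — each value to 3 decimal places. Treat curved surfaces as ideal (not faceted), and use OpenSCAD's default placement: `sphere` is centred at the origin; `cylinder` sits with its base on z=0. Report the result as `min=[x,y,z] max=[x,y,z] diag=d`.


A = translate([13.8, -8.3, -14.6]) sphere(r=20) → bbox [-6.2,-28.3,-34.6] .. [33.8,11.7,5.4]
B = cylinder(h=1.1, r=8.5) → bbox [-8.5,-8.5,0] .. [8.5,8.5,1.1]
lo = A.lo+B.lo = [-6.2-8.5, -28.3-8.5, -34.6+0] = [-14.700,-36.800,-34.600]
hi = A.hi+B.hi = [33.8+8.5, 11.7+8.5, 5.4+1.1] = [42.300,20.200,6.500]
diag = √(57²+57²+41.1²) = √8187.21 = 90.483

min=[-14.700,-36.800,-34.600] max=[42.300,20.200,6.500] diag=90.483


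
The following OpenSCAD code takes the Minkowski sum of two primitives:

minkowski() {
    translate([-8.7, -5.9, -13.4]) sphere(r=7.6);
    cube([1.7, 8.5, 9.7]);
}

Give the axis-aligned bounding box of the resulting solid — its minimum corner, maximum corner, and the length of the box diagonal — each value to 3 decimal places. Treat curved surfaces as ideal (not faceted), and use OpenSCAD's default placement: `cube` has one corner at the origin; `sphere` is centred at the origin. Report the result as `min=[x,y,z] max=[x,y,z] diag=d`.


A = translate([-8.7, -5.9, -13.4]) sphere(r=7.6) → bbox [-16.3,-13.5,-21] .. [-1.1,1.7,-5.8]
B = cube([1.7, 8.5, 9.7]) → bbox [0,0,0] .. [1.7,8.5,9.7]
lo = A.lo+B.lo = [-16.3+0, -13.5+0, -21+0] = [-16.300,-13.500,-21.000]
hi = A.hi+B.hi = [-1.1+1.7, 1.7+8.5, -5.8+9.7] = [0.600,10.200,3.900]
diag = √(16.9²+23.7²+24.9²) = √1467.31 = 38.305

min=[-16.300,-13.500,-21.000] max=[0.600,10.200,3.900] diag=38.305


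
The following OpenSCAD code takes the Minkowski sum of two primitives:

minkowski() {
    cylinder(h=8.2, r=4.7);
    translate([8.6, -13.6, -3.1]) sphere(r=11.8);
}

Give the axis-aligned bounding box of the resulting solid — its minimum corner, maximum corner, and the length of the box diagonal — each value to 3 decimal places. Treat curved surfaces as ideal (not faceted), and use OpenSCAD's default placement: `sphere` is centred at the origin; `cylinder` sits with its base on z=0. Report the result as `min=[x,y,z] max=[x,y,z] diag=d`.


A = translate([8.6, -13.6, -3.1]) sphere(r=11.8) → bbox [-3.2,-25.4,-14.9] .. [20.4,-1.8,8.7]
B = cylinder(h=8.2, r=4.7) → bbox [-4.7,-4.7,0] .. [4.7,4.7,8.2]
lo = A.lo+B.lo = [-3.2-4.7, -25.4-4.7, -14.9+0] = [-7.900,-30.100,-14.900]
hi = A.hi+B.hi = [20.4+4.7, -1.8+4.7, 8.7+8.2] = [25.100,2.900,16.900]
diag = √(33²+33²+31.8²) = √3189.24 = 56.473

min=[-7.900,-30.100,-14.900] max=[25.100,2.900,16.900] diag=56.473


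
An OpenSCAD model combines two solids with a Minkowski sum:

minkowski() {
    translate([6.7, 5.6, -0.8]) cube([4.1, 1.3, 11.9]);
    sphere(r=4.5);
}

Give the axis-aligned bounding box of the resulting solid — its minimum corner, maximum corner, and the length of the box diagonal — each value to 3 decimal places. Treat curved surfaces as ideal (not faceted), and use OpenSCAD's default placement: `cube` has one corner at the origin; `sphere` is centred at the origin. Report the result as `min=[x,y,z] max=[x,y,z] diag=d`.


min=[2.200,1.100,-5.300] max=[15.300,11.400,15.600] diag=26.730

A = translate([6.7, 5.6, -0.8]) cube([4.1, 1.3, 11.9]) → bbox [6.7,5.6,-0.8] .. [10.8,6.9,11.1]
B = sphere(r=4.5) → bbox [-4.5,-4.5,-4.5] .. [4.5,4.5,4.5]
lo = A.lo+B.lo = [6.7-4.5, 5.6-4.5, -0.8-4.5] = [2.200,1.100,-5.300]
hi = A.hi+B.hi = [10.8+4.5, 6.9+4.5, 11.1+4.5] = [15.300,11.400,15.600]
diag = √(13.1²+10.3²+20.9²) = √714.51 = 26.730


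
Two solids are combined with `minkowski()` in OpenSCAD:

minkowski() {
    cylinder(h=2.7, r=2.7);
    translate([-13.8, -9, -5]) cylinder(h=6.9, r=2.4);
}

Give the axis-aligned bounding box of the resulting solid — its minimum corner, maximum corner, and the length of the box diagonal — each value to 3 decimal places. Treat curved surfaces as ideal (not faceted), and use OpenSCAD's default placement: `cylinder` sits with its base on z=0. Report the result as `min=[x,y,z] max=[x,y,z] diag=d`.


min=[-18.900,-14.100,-5.000] max=[-8.700,-3.900,4.600] diag=17.327

A = translate([-13.8, -9, -5]) cylinder(h=6.9, r=2.4) → bbox [-16.2,-11.4,-5] .. [-11.4,-6.6,1.9]
B = cylinder(h=2.7, r=2.7) → bbox [-2.7,-2.7,0] .. [2.7,2.7,2.7]
lo = A.lo+B.lo = [-16.2-2.7, -11.4-2.7, -5+0] = [-18.900,-14.100,-5.000]
hi = A.hi+B.hi = [-11.4+2.7, -6.6+2.7, 1.9+2.7] = [-8.700,-3.900,4.600]
diag = √(10.2²+10.2²+9.6²) = √300.24 = 17.327


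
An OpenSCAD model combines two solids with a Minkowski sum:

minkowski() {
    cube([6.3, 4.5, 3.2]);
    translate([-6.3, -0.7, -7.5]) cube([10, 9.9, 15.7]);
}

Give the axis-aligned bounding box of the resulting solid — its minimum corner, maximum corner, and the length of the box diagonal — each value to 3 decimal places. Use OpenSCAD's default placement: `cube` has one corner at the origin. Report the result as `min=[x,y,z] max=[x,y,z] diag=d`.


A = translate([-6.3, -0.7, -7.5]) cube([10, 9.9, 15.7]) → bbox [-6.3,-0.7,-7.5] .. [3.7,9.2,8.2]
B = cube([6.3, 4.5, 3.2]) → bbox [0,0,0] .. [6.3,4.5,3.2]
lo = A.lo+B.lo = [-6.3+0, -0.7+0, -7.5+0] = [-6.300,-0.700,-7.500]
hi = A.hi+B.hi = [3.7+6.3, 9.2+4.5, 8.2+3.2] = [10.000,13.700,11.400]
diag = √(16.3²+14.4²+18.9²) = √830.26 = 28.814

min=[-6.300,-0.700,-7.500] max=[10.000,13.700,11.400] diag=28.814


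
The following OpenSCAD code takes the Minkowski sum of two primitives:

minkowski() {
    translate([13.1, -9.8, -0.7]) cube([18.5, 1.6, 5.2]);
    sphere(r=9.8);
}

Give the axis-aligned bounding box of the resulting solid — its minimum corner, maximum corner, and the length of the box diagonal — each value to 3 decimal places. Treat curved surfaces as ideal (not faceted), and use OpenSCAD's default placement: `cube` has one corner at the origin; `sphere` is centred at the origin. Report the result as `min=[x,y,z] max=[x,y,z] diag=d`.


A = translate([13.1, -9.8, -0.7]) cube([18.5, 1.6, 5.2]) → bbox [13.1,-9.8,-0.7] .. [31.6,-8.2,4.5]
B = sphere(r=9.8) → bbox [-9.8,-9.8,-9.8] .. [9.8,9.8,9.8]
lo = A.lo+B.lo = [13.1-9.8, -9.8-9.8, -0.7-9.8] = [3.300,-19.600,-10.500]
hi = A.hi+B.hi = [31.6+9.8, -8.2+9.8, 4.5+9.8] = [41.400,1.600,14.300]
diag = √(38.1²+21.2²+24.8²) = √2516.09 = 50.161

min=[3.300,-19.600,-10.500] max=[41.400,1.600,14.300] diag=50.161


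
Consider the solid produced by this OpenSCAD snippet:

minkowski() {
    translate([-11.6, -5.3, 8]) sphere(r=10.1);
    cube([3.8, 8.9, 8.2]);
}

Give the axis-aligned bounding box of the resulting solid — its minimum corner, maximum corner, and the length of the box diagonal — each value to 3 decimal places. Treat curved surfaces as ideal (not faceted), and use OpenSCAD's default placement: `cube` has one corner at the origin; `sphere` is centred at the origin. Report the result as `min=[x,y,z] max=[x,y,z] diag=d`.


min=[-21.700,-15.400,-2.100] max=[2.300,13.700,26.300] diag=47.216

A = translate([-11.6, -5.3, 8]) sphere(r=10.1) → bbox [-21.7,-15.4,-2.1] .. [-1.5,4.8,18.1]
B = cube([3.8, 8.9, 8.2]) → bbox [0,0,0] .. [3.8,8.9,8.2]
lo = A.lo+B.lo = [-21.7+0, -15.4+0, -2.1+0] = [-21.700,-15.400,-2.100]
hi = A.hi+B.hi = [-1.5+3.8, 4.8+8.9, 18.1+8.2] = [2.300,13.700,26.300]
diag = √(24²+29.1²+28.4²) = √2229.37 = 47.216


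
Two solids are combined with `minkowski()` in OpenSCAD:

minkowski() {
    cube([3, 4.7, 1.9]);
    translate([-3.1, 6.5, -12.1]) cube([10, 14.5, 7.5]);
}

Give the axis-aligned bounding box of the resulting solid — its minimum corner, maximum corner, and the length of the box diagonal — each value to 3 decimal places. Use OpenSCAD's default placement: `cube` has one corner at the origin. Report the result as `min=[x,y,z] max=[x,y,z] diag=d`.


min=[-3.100,6.500,-12.100] max=[9.900,25.700,-2.700] diag=25.020

A = translate([-3.1, 6.5, -12.1]) cube([10, 14.5, 7.5]) → bbox [-3.1,6.5,-12.1] .. [6.9,21,-4.6]
B = cube([3, 4.7, 1.9]) → bbox [0,0,0] .. [3,4.7,1.9]
lo = A.lo+B.lo = [-3.1+0, 6.5+0, -12.1+0] = [-3.100,6.500,-12.100]
hi = A.hi+B.hi = [6.9+3, 21+4.7, -4.6+1.9] = [9.900,25.700,-2.700]
diag = √(13²+19.2²+9.4²) = √626 = 25.020


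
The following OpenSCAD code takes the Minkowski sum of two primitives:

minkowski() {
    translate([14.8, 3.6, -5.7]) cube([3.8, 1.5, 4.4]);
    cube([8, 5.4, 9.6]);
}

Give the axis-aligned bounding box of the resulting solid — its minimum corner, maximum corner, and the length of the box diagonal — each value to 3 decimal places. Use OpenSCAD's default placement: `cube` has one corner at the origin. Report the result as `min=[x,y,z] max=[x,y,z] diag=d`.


min=[14.800,3.600,-5.700] max=[26.600,10.500,8.300] diag=19.567

A = translate([14.8, 3.6, -5.7]) cube([3.8, 1.5, 4.4]) → bbox [14.8,3.6,-5.7] .. [18.6,5.1,-1.3]
B = cube([8, 5.4, 9.6]) → bbox [0,0,0] .. [8,5.4,9.6]
lo = A.lo+B.lo = [14.8+0, 3.6+0, -5.7+0] = [14.800,3.600,-5.700]
hi = A.hi+B.hi = [18.6+8, 5.1+5.4, -1.3+9.6] = [26.600,10.500,8.300]
diag = √(11.8²+6.9²+14²) = √382.85 = 19.567


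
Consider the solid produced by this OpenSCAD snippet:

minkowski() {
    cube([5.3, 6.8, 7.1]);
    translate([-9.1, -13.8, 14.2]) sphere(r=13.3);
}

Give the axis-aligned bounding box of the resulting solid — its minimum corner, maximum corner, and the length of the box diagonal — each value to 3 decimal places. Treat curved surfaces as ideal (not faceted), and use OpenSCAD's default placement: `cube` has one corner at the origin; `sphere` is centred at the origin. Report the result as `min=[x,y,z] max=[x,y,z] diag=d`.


min=[-22.400,-27.100,0.900] max=[9.500,6.300,34.600] diag=57.174

A = translate([-9.1, -13.8, 14.2]) sphere(r=13.3) → bbox [-22.4,-27.1,0.9] .. [4.2,-0.5,27.5]
B = cube([5.3, 6.8, 7.1]) → bbox [0,0,0] .. [5.3,6.8,7.1]
lo = A.lo+B.lo = [-22.4+0, -27.1+0, 0.9+0] = [-22.400,-27.100,0.900]
hi = A.hi+B.hi = [4.2+5.3, -0.5+6.8, 27.5+7.1] = [9.500,6.300,34.600]
diag = √(31.9²+33.4²+33.7²) = √3268.86 = 57.174


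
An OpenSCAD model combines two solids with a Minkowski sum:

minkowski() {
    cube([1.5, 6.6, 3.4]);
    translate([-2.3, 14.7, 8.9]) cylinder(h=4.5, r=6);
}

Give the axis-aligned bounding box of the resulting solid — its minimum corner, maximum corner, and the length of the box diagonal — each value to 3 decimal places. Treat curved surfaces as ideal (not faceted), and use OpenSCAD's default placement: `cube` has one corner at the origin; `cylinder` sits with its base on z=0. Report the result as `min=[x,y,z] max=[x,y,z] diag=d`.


min=[-8.300,8.700,8.900] max=[5.200,27.300,16.800] diag=24.303

A = translate([-2.3, 14.7, 8.9]) cylinder(h=4.5, r=6) → bbox [-8.3,8.7,8.9] .. [3.7,20.7,13.4]
B = cube([1.5, 6.6, 3.4]) → bbox [0,0,0] .. [1.5,6.6,3.4]
lo = A.lo+B.lo = [-8.3+0, 8.7+0, 8.9+0] = [-8.300,8.700,8.900]
hi = A.hi+B.hi = [3.7+1.5, 20.7+6.6, 13.4+3.4] = [5.200,27.300,16.800]
diag = √(13.5²+18.6²+7.9²) = √590.62 = 24.303


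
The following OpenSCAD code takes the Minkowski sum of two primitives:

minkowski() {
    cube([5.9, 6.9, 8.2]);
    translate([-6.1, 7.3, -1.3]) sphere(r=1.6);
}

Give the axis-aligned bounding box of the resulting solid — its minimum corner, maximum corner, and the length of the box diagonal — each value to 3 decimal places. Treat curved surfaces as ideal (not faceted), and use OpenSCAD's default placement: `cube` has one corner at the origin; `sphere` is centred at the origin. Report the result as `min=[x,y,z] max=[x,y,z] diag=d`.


A = translate([-6.1, 7.3, -1.3]) sphere(r=1.6) → bbox [-7.7,5.7,-2.9] .. [-4.5,8.9,0.3]
B = cube([5.9, 6.9, 8.2]) → bbox [0,0,0] .. [5.9,6.9,8.2]
lo = A.lo+B.lo = [-7.7+0, 5.7+0, -2.9+0] = [-7.700,5.700,-2.900]
hi = A.hi+B.hi = [-4.5+5.9, 8.9+6.9, 0.3+8.2] = [1.400,15.800,8.500]
diag = √(9.1²+10.1²+11.4²) = √314.78 = 17.742

min=[-7.700,5.700,-2.900] max=[1.400,15.800,8.500] diag=17.742


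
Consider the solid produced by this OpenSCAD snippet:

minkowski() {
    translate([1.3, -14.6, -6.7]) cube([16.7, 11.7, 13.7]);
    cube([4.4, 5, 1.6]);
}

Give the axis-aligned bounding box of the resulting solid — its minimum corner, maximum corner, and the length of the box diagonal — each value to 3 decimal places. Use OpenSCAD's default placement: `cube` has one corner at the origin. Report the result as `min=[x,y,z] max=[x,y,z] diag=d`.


A = translate([1.3, -14.6, -6.7]) cube([16.7, 11.7, 13.7]) → bbox [1.3,-14.6,-6.7] .. [18,-2.9,7]
B = cube([4.4, 5, 1.6]) → bbox [0,0,0] .. [4.4,5,1.6]
lo = A.lo+B.lo = [1.3+0, -14.6+0, -6.7+0] = [1.300,-14.600,-6.700]
hi = A.hi+B.hi = [18+4.4, -2.9+5, 7+1.6] = [22.400,2.100,8.600]
diag = √(21.1²+16.7²+15.3²) = √958.19 = 30.955

min=[1.300,-14.600,-6.700] max=[22.400,2.100,8.600] diag=30.955


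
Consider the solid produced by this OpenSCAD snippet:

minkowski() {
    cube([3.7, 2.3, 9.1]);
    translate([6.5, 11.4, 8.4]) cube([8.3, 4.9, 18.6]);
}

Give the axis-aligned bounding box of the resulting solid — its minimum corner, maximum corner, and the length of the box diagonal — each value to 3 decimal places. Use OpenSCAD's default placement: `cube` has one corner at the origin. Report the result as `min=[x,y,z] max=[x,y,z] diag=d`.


A = translate([6.5, 11.4, 8.4]) cube([8.3, 4.9, 18.6]) → bbox [6.5,11.4,8.4] .. [14.8,16.3,27]
B = cube([3.7, 2.3, 9.1]) → bbox [0,0,0] .. [3.7,2.3,9.1]
lo = A.lo+B.lo = [6.5+0, 11.4+0, 8.4+0] = [6.500,11.400,8.400]
hi = A.hi+B.hi = [14.8+3.7, 16.3+2.3, 27+9.1] = [18.500,18.600,36.100]
diag = √(12²+7.2²+27.7²) = √963.13 = 31.034

min=[6.500,11.400,8.400] max=[18.500,18.600,36.100] diag=31.034


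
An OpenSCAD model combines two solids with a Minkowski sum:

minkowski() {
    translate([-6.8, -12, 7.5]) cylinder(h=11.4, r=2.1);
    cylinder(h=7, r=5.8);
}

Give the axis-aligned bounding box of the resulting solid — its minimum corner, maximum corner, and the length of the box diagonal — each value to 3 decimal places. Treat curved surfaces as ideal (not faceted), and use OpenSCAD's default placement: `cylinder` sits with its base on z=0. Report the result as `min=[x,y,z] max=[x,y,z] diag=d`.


A = translate([-6.8, -12, 7.5]) cylinder(h=11.4, r=2.1) → bbox [-8.9,-14.1,7.5] .. [-4.7,-9.9,18.9]
B = cylinder(h=7, r=5.8) → bbox [-5.8,-5.8,0] .. [5.8,5.8,7]
lo = A.lo+B.lo = [-8.9-5.8, -14.1-5.8, 7.5+0] = [-14.700,-19.900,7.500]
hi = A.hi+B.hi = [-4.7+5.8, -9.9+5.8, 18.9+7] = [1.100,-4.100,25.900]
diag = √(15.8²+15.8²+18.4²) = √837.84 = 28.945

min=[-14.700,-19.900,7.500] max=[1.100,-4.100,25.900] diag=28.945


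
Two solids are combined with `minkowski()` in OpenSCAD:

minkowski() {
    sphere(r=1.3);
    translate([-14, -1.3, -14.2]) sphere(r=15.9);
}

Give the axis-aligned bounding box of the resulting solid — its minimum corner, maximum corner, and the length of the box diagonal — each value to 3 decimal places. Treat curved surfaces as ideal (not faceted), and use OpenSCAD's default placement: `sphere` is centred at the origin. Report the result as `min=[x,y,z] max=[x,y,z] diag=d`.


A = translate([-14, -1.3, -14.2]) sphere(r=15.9) → bbox [-29.9,-17.2,-30.1] .. [1.9,14.6,1.7]
B = sphere(r=1.3) → bbox [-1.3,-1.3,-1.3] .. [1.3,1.3,1.3]
lo = A.lo+B.lo = [-29.9-1.3, -17.2-1.3, -30.1-1.3] = [-31.200,-18.500,-31.400]
hi = A.hi+B.hi = [1.9+1.3, 14.6+1.3, 1.7+1.3] = [3.200,15.900,3.000]
diag = √(34.4²+34.4²+34.4²) = √3550.08 = 59.583

min=[-31.200,-18.500,-31.400] max=[3.200,15.900,3.000] diag=59.583


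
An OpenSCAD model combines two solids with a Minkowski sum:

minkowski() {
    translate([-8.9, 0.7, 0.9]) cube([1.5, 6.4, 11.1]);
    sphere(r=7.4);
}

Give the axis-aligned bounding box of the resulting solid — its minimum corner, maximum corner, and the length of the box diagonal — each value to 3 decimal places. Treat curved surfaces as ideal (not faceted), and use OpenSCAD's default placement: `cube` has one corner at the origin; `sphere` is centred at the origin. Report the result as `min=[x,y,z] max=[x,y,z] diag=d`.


min=[-16.300,-6.700,-6.500] max=[0.000,14.500,19.400] diag=37.228

A = translate([-8.9, 0.7, 0.9]) cube([1.5, 6.4, 11.1]) → bbox [-8.9,0.7,0.9] .. [-7.4,7.1,12]
B = sphere(r=7.4) → bbox [-7.4,-7.4,-7.4] .. [7.4,7.4,7.4]
lo = A.lo+B.lo = [-8.9-7.4, 0.7-7.4, 0.9-7.4] = [-16.300,-6.700,-6.500]
hi = A.hi+B.hi = [-7.4+7.4, 7.1+7.4, 12+7.4] = [0.000,14.500,19.400]
diag = √(16.3²+21.2²+25.9²) = √1385.94 = 37.228


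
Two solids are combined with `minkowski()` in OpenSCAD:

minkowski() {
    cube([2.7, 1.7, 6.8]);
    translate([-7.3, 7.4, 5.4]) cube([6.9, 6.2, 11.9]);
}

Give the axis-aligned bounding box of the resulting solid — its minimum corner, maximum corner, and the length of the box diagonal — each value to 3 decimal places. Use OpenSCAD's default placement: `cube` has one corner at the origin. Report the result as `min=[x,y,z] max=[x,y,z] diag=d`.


A = translate([-7.3, 7.4, 5.4]) cube([6.9, 6.2, 11.9]) → bbox [-7.3,7.4,5.4] .. [-0.4,13.6,17.3]
B = cube([2.7, 1.7, 6.8]) → bbox [0,0,0] .. [2.7,1.7,6.8]
lo = A.lo+B.lo = [-7.3+0, 7.4+0, 5.4+0] = [-7.300,7.400,5.400]
hi = A.hi+B.hi = [-0.4+2.7, 13.6+1.7, 17.3+6.8] = [2.300,15.300,24.100]
diag = √(9.6²+7.9²+18.7²) = √504.26 = 22.456

min=[-7.300,7.400,5.400] max=[2.300,15.300,24.100] diag=22.456


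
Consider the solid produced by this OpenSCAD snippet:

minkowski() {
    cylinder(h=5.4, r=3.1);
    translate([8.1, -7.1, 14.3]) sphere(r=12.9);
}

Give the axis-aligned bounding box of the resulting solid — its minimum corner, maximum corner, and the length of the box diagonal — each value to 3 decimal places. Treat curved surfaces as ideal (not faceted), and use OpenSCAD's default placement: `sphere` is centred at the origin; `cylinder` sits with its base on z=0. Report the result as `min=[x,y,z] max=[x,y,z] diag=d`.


min=[-7.900,-23.100,1.400] max=[24.100,8.900,32.600] diag=54.968

A = translate([8.1, -7.1, 14.3]) sphere(r=12.9) → bbox [-4.8,-20,1.4] .. [21,5.8,27.2]
B = cylinder(h=5.4, r=3.1) → bbox [-3.1,-3.1,0] .. [3.1,3.1,5.4]
lo = A.lo+B.lo = [-4.8-3.1, -20-3.1, 1.4+0] = [-7.900,-23.100,1.400]
hi = A.hi+B.hi = [21+3.1, 5.8+3.1, 27.2+5.4] = [24.100,8.900,32.600]
diag = √(32²+32²+31.2²) = √3021.44 = 54.968
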